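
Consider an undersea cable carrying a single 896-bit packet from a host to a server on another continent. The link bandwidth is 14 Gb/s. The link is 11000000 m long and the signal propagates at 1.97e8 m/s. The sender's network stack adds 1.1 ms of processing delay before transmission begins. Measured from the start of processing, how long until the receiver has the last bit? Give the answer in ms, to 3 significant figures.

56.9 ms

Transmission delay = L/R = 896 / 14000000000 = 6.4e-05 ms.
Propagation delay = d/s = 11000000 m / 197000000 m/s = 55.8376 ms.
Plus processing delay 1.1 ms = 1.1 ms.
Total = 56.9 ms.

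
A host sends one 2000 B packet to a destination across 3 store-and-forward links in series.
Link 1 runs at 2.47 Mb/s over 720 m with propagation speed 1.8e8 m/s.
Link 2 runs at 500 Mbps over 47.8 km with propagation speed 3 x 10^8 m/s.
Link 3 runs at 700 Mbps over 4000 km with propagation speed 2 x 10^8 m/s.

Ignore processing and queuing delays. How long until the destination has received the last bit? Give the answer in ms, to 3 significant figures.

26.7 ms

L = 2000 × 8 = 16000 bits.
Transmission delays (L/R per hop): 6.47773, 0.032, 0.0228571 ms; sum = 6.53259 ms.
Propagation delays (d/s per hop): 0.004, 0.159333, 20 ms; sum = 20.1633 ms.
End-to-end = 26.7 ms.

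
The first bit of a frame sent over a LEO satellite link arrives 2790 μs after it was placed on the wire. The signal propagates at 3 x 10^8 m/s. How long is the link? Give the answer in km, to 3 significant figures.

d = s × t_prop = 300000000 × 0.00279 = 837 km.

837 km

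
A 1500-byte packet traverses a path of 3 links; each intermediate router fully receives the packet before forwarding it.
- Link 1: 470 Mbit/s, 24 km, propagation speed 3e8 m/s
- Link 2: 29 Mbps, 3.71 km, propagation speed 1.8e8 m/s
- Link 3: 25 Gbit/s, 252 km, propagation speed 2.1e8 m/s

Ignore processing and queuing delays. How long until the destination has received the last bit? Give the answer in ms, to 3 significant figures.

1.74 ms

L = 1500 × 8 = 12000 bits.
Transmission delays (L/R per hop): 0.0255319, 0.413793, 0.00048 ms; sum = 0.439805 ms.
Propagation delays (d/s per hop): 0.08, 0.0206111, 1.2 ms; sum = 1.30061 ms.
End-to-end = 1.74 ms.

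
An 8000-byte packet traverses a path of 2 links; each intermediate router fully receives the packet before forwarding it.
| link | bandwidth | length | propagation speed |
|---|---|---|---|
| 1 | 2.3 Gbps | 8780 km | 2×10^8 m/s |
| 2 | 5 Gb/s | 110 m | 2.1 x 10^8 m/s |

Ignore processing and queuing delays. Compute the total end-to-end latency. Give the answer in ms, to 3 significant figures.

43.9 ms

L = 8000 × 8 = 64000 bits.
Transmission delays (L/R per hop): 0.0278261, 0.0128 ms; sum = 0.0406261 ms.
Propagation delays (d/s per hop): 43.9, 0.00052381 ms; sum = 43.9005 ms.
End-to-end = 43.9 ms.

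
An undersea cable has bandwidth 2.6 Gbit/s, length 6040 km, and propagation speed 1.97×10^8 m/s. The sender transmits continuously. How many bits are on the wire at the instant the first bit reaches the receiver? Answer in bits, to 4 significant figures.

Propagation delay = 6040000 / 197000000 = 0.0306599 s.
BDP = R × t_prop = 2600000000 × 0.0306599 = 79715700 bits.

79720000 bits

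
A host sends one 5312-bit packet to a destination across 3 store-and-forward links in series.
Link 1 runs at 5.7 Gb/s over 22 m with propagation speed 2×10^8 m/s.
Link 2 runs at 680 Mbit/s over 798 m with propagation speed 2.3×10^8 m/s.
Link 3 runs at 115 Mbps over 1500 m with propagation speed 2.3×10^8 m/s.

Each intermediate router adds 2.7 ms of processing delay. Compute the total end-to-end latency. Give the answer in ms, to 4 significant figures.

5.465 ms

Transmission delays (L/R per hop): 0.00093193, 0.00781176, 0.0461913 ms; sum = 0.054935 ms.
Propagation delays (d/s per hop): 0.00011, 0.00346957, 0.00652174 ms; sum = 0.0101013 ms.
Processing at 2 router(s): 2 × 2.7 ms = 5.4 ms.
End-to-end = 5.465 ms.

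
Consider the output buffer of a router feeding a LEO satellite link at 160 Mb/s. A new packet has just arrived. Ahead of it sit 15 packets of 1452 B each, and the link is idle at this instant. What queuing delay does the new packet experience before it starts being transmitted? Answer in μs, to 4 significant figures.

Each queued packet: L/R = 11616/160000000 = 72.6 μs.
15 queued → 1089 μs.
Queuing delay = 1089 μs.

1089 μs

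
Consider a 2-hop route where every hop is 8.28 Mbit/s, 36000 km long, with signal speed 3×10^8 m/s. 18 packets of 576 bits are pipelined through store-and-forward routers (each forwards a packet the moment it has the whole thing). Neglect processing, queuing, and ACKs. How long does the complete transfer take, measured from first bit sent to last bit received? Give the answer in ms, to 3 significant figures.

Per-hop transmission t_tx = L/R = 576/8.28e+06 = 0.0695652 ms.
Per-hop propagation t_prop = 36000000/300000000 = 120 ms.
Pipeline fill: first packet needs 2·t_tx to clear all hops; remaining 17 packets each add one t_tx.
Total = (2+18-1)·t_tx + 2·t_prop = 19·0.0695652 + 2·120 = 241 ms.

241 ms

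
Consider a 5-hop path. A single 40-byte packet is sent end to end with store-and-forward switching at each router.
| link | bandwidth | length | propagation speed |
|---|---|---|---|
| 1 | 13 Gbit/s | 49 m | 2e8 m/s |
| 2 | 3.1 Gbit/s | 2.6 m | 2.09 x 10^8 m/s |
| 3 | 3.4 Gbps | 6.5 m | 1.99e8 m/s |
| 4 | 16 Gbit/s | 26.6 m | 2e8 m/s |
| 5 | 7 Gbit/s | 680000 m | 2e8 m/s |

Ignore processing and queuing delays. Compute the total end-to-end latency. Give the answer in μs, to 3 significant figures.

L = 40 × 8 = 320 bits.
Transmission delays (L/R per hop): 0.0246154, 0.103226, 0.0941176, 0.02, 0.0457143 μs; sum = 0.287673 μs.
Propagation delays (d/s per hop): 0.245, 0.0124402, 0.0326633, 0.133, 3400 μs; sum = 3400.42 μs.
End-to-end = 3400 μs.

3400 μs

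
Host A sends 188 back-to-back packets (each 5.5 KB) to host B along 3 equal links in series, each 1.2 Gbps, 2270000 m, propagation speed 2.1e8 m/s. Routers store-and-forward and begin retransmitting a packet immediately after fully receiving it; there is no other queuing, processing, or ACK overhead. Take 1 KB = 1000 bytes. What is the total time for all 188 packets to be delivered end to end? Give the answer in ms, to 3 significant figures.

Per-hop transmission t_tx = L/R = 44000/1200000000 = 0.0366667 ms.
Per-hop propagation t_prop = 2270000/210000000 = 10.8095 ms.
Pipeline fill: first packet needs 3·t_tx to clear all hops; remaining 187 packets each add one t_tx.
Total = (3+188-1)·t_tx + 3·t_prop = 190·0.0366667 + 3·10.8095 = 39.4 ms.

39.4 ms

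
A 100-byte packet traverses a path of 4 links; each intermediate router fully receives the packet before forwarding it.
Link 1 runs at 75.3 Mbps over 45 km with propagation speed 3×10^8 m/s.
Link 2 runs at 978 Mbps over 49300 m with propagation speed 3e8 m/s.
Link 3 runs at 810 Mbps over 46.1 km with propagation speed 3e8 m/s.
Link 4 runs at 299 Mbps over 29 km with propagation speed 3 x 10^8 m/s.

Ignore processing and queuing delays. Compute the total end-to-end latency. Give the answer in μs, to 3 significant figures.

580 μs

L = 100 × 8 = 800 bits.
Transmission delays (L/R per hop): 10.6242, 0.817996, 0.987654, 2.67559 μs; sum = 15.1054 μs.
Propagation delays (d/s per hop): 150, 164.333, 153.667, 96.6667 μs; sum = 564.667 μs.
End-to-end = 580 μs.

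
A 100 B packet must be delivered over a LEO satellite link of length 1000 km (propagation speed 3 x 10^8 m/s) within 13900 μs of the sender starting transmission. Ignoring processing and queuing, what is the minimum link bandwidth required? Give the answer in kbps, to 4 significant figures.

L = 800 bits.
Propagation delay = 1000000 / 300000000 = 3333.33 μs.
Transmission budget = 13900 − 3333.33 = 10566.7 μs.
R ≥ L / t_tx = 800 bits / 0.0105667 s = 75.71 kbps.

75.71 kbps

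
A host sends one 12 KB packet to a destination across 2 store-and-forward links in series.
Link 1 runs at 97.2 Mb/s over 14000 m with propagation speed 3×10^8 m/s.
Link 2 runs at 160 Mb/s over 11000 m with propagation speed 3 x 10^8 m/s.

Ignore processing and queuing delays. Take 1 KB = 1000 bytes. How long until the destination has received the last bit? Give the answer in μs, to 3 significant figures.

L = 96000 bits.
Transmission delays (L/R per hop): 987.654, 600 μs; sum = 1587.65 μs.
Propagation delays (d/s per hop): 46.6667, 36.6667 μs; sum = 83.3333 μs.
End-to-end = 1670 μs.

1670 μs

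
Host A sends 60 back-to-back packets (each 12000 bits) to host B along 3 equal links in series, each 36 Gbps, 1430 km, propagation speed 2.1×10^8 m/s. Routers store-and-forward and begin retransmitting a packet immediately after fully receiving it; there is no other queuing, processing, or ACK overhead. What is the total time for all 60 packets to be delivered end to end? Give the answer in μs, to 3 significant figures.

20400 μs

Per-hop transmission t_tx = L/R = 12000/36000000000 = 0.333333 μs.
Per-hop propagation t_prop = 1430000/210000000 = 6809.52 μs.
Pipeline fill: first packet needs 3·t_tx to clear all hops; remaining 59 packets each add one t_tx.
Total = (3+60-1)·t_tx + 3·t_prop = 62·0.333333 + 3·6809.52 = 20400 μs.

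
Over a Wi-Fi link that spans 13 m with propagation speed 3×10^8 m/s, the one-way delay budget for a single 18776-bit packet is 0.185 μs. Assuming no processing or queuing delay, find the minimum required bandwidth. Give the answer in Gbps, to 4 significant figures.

132.5 Gbps

Propagation delay = 13 / 300000000 = 0.0433333 μs.
Transmission budget = 0.185 − 0.0433333 = 0.141667 μs.
R ≥ L / t_tx = 18776 bits / 1.41667e-07 s = 132.5 Gbps.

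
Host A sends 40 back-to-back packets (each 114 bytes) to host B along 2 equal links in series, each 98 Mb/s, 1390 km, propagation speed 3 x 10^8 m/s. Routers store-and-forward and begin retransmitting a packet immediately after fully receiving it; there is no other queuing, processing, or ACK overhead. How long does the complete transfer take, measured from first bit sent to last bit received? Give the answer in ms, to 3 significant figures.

9.65 ms

Per-hop transmission t_tx = L/R = 912/98000000 = 0.00930612 ms.
Per-hop propagation t_prop = 1390000/300000000 = 4.63333 ms.
Pipeline fill: first packet needs 2·t_tx to clear all hops; remaining 39 packets each add one t_tx.
Total = (2+40-1)·t_tx + 2·t_prop = 41·0.00930612 + 2·4.63333 = 9.65 ms.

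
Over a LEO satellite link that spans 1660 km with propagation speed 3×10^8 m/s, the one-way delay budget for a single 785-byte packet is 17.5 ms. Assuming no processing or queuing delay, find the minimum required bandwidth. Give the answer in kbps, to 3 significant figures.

L = 6280 bits.
Propagation delay = 1660000 / 300000000 = 5.53333 ms.
Transmission budget = 17.5 − 5.53333 = 11.9667 ms.
R ≥ L / t_tx = 6280 bits / 0.0119667 s = 525 kbps.

525 kbps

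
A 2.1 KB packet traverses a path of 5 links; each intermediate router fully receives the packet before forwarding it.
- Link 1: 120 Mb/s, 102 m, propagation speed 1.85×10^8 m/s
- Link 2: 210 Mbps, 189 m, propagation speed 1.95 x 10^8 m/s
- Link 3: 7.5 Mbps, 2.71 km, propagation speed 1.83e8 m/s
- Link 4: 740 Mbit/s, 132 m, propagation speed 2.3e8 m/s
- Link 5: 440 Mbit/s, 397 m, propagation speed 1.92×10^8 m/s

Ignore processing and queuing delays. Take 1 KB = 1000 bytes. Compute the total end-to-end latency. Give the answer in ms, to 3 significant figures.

L = 16800 bits.
Transmission delays (L/R per hop): 0.14, 0.08, 2.24, 0.0227027, 0.0381818 ms; sum = 2.52088 ms.
Propagation delays (d/s per hop): 0.000551351, 0.000969231, 0.0148087, 0.000573913, 0.00206771 ms; sum = 0.0189709 ms.
End-to-end = 2.54 ms.

2.54 ms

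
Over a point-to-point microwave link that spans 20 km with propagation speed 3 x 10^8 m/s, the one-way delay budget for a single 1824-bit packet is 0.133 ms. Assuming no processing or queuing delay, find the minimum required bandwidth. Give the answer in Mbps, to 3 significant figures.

27.5 Mbps

Propagation delay = 20000 / 300000000 = 0.0666667 ms.
Transmission budget = 0.133 − 0.0666667 = 0.0663333 ms.
R ≥ L / t_tx = 1824 bits / 6.63333e-05 s = 27.5 Mbps.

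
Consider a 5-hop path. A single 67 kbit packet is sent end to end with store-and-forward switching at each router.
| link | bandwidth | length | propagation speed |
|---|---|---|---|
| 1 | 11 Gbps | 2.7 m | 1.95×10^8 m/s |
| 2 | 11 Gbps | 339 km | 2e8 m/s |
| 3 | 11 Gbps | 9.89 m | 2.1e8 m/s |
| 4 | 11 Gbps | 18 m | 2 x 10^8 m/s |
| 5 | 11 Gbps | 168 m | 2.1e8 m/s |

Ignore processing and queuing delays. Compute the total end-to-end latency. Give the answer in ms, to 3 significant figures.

L = 67000 bits.
Transmission delay per hop = L/R = 67000/11000000000 = 0.00609091 ms; 5 hops → 0.0304545 ms.
Propagation delays (d/s per hop): 1.38462e-05, 1.695, 4.70952e-05, 9e-05, 0.0008 ms; sum = 1.69595 ms.
End-to-end = 1.73 ms.

1.73 ms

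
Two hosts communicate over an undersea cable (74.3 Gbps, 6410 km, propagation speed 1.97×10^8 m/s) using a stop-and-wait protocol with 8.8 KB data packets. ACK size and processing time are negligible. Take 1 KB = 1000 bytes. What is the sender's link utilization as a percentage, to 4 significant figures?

0.001456 %

t_tx = L/R = 70400/74300000000 = 9.4751e-07 s.
t_prop = 6410000/197000000 = 0.0325381 s; RTT = 0.0650761 s.
Cycle = t_tx + RTT = 0.0650771 s.
Utilization = t_tx / cycle = 9.4751e-07/0.0650771 = 0.001456 %.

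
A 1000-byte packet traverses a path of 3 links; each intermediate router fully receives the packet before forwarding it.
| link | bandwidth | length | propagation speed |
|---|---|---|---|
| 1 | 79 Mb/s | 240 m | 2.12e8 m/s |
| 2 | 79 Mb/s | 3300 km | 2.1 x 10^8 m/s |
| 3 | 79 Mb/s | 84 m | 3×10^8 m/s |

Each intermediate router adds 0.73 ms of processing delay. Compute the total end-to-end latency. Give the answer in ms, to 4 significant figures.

L = 1000 × 8 = 8000 bits.
Transmission delay per hop = L/R = 8000/79000000 = 0.101266 ms; 3 hops → 0.303797 ms.
Propagation delays (d/s per hop): 0.00113208, 15.7143, 0.00028 ms; sum = 15.7157 ms.
Processing at 2 router(s): 2 × 0.73 ms = 1.46 ms.
End-to-end = 17.48 ms.

17.48 ms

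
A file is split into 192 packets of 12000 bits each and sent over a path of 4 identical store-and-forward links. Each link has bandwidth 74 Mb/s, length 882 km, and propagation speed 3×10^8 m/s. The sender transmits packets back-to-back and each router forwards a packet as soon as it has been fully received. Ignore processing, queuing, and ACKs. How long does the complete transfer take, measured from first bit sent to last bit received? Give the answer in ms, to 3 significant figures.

43.4 ms

Per-hop transmission t_tx = L/R = 12000/74000000 = 0.162162 ms.
Per-hop propagation t_prop = 882000/300000000 = 2.94 ms.
Pipeline fill: first packet needs 4·t_tx to clear all hops; remaining 191 packets each add one t_tx.
Total = (4+192-1)·t_tx + 4·t_prop = 195·0.162162 + 4·2.94 = 43.4 ms.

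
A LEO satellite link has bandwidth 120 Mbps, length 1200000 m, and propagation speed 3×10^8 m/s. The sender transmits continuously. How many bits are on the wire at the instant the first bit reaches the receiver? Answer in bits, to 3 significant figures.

480000 bits

Propagation delay = 1200000 / 300000000 = 0.004 s.
BDP = R × t_prop = 120000000 × 0.004 = 480000 bits.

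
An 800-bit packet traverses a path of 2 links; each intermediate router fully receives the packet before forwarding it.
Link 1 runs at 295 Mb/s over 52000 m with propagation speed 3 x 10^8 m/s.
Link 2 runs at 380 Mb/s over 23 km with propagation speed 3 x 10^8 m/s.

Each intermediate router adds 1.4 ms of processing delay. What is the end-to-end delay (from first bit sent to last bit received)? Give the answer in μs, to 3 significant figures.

1650 μs

Transmission delays (L/R per hop): 2.71186, 2.10526 μs; sum = 4.81713 μs.
Propagation delays (d/s per hop): 173.333, 76.6667 μs; sum = 250 μs.
Processing at 1 router(s): 1 × 1.4 ms = 1400 μs.
End-to-end = 1650 μs.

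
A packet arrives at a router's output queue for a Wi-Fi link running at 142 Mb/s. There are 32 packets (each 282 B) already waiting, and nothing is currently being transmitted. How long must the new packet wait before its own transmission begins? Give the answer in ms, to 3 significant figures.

0.508 ms

Each queued packet: L/R = 2256/142000000 = 0.0158873 ms.
32 queued → 0.508394 ms.
Queuing delay = 0.508 ms.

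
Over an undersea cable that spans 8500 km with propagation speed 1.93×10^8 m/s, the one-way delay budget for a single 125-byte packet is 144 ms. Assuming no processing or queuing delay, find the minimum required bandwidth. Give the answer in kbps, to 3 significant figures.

L = 1000 bits.
Propagation delay = 8500000 / 193000000 = 44.0415 ms.
Transmission budget = 144 − 44.0415 = 99.9585 ms.
R ≥ L / t_tx = 1000 bits / 0.0999585 s = 10.0 kbps.

10.0 kbps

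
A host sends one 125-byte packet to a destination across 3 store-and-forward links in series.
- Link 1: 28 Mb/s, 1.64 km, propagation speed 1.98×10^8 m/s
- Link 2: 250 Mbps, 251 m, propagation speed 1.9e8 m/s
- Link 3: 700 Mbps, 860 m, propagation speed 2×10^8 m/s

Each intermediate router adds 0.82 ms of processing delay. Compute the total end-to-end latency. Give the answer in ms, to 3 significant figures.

L = 125 × 8 = 1000 bits.
Transmission delays (L/R per hop): 0.0357143, 0.004, 0.00142857 ms; sum = 0.0411429 ms.
Propagation delays (d/s per hop): 0.00828283, 0.00132105, 0.0043 ms; sum = 0.0139039 ms.
Processing at 2 router(s): 2 × 0.82 ms = 1.64 ms.
End-to-end = 1.70 ms.

1.70 ms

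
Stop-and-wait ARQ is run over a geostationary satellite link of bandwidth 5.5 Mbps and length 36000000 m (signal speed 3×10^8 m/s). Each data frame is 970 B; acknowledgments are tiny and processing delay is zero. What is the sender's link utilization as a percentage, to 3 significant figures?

0.584 %

t_tx = L/R = 7760/5500000 = 0.00141091 s.
t_prop = 36000000/300000000 = 0.12 s; RTT = 0.24 s.
Cycle = t_tx + RTT = 0.241411 s.
Utilization = t_tx / cycle = 0.00141091/0.241411 = 0.584 %.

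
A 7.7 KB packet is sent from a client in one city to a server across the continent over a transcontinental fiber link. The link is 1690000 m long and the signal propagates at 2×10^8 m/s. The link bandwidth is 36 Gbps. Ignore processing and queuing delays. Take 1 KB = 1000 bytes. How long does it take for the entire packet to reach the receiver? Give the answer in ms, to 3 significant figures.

L = 61600 bits.
Transmission delay = L/R = 61600 / 36000000000 = 0.00171111 ms.
Propagation delay = d/s = 1690000 m / 200000000 m/s = 8.45 ms.
Total = 8.45 ms.

8.45 ms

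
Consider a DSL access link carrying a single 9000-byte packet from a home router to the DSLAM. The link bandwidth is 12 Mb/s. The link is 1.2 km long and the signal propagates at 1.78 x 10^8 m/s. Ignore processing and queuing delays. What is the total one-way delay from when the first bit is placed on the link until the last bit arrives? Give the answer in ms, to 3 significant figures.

6.01 ms

L = 9000 × 8 = 72000 bits.
Transmission delay = L/R = 72000 / 12000000 = 6 ms.
Propagation delay = d/s = 1200 m / 178000000 m/s = 0.00674157 ms.
Total = 6.01 ms.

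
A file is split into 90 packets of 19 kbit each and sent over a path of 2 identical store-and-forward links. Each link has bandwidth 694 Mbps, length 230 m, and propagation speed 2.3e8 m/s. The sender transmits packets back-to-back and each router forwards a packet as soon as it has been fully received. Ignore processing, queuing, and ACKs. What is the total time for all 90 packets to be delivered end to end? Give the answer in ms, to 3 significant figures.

Per-hop transmission t_tx = L/R = 19000/694000000 = 0.0273775 ms.
Per-hop propagation t_prop = 230/2.3e+08 = 0.001 ms.
Pipeline fill: first packet needs 2·t_tx to clear all hops; remaining 89 packets each add one t_tx.
Total = (2+90-1)·t_tx + 2·t_prop = 91·0.0273775 + 2·0.001 = 2.49 ms.

2.49 ms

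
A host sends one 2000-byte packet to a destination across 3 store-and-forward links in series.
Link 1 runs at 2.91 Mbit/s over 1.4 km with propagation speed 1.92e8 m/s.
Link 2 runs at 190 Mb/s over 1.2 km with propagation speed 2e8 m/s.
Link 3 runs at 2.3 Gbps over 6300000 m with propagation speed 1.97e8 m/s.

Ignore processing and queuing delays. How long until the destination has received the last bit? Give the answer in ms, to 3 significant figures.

L = 2000 × 8 = 16000 bits.
Transmission delays (L/R per hop): 5.49828, 0.0842105, 0.00695652 ms; sum = 5.58945 ms.
Propagation delays (d/s per hop): 0.00729167, 0.006, 31.9797 ms; sum = 31.993 ms.
End-to-end = 37.6 ms.

37.6 ms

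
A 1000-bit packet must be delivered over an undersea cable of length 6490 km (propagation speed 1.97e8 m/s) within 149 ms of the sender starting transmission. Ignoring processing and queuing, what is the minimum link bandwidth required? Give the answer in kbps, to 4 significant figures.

Propagation delay = 6490000 / 197000000 = 32.9442 ms.
Transmission budget = 149 − 32.9442 = 116.056 ms.
R ≥ L / t_tx = 1000 bits / 0.116056 s = 8.617 kbps.

8.617 kbps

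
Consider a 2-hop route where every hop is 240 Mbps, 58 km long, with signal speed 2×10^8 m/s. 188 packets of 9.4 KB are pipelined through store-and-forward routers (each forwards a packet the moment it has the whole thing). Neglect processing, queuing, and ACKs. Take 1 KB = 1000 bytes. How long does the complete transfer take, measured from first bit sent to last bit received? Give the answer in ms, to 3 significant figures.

59.8 ms

Per-hop transmission t_tx = L/R = 75200/240000000 = 0.313333 ms.
Per-hop propagation t_prop = 58000/200000000 = 0.29 ms.
Pipeline fill: first packet needs 2·t_tx to clear all hops; remaining 187 packets each add one t_tx.
Total = (2+188-1)·t_tx + 2·t_prop = 189·0.313333 + 2·0.29 = 59.8 ms.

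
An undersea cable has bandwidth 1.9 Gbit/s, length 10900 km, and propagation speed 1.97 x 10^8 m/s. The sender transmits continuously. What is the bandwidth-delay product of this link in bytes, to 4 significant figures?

Propagation delay = 10900000 / 197000000 = 0.0553299 s.
BDP = R × t_prop = 1900000000 × 0.0553299 = 105127000 bits.
In bytes: 105127000/8 = 13140000 bytes.

13140000 bytes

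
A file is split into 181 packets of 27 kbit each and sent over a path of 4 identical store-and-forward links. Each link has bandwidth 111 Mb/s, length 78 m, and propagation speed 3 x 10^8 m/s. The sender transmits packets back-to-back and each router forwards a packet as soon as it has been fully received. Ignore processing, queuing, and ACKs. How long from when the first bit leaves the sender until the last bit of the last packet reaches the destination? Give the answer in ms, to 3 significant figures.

44.8 ms

Per-hop transmission t_tx = L/R = 27000/111000000 = 0.243243 ms.
Per-hop propagation t_prop = 78/300000000 = 0.00026 ms.
Pipeline fill: first packet needs 4·t_tx to clear all hops; remaining 180 packets each add one t_tx.
Total = (4+181-1)·t_tx + 4·t_prop = 184·0.243243 + 4·0.00026 = 44.8 ms.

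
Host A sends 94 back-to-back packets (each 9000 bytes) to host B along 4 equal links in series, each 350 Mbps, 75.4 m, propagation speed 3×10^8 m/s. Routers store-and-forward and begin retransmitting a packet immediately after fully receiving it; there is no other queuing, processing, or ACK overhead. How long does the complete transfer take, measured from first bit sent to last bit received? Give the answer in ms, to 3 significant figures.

Per-hop transmission t_tx = L/R = 72000/350000000 = 0.205714 ms.
Per-hop propagation t_prop = 75.4/300000000 = 0.000251333 ms.
Pipeline fill: first packet needs 4·t_tx to clear all hops; remaining 93 packets each add one t_tx.
Total = (4+94-1)·t_tx + 4·t_prop = 97·0.205714 + 4·0.000251333 = 20.0 ms.

20.0 ms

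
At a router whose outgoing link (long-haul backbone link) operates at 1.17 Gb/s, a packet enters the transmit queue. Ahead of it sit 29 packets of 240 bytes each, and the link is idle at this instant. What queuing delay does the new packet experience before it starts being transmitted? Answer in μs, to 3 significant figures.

47.6 μs

Each queued packet: L/R = 1920/1170000000 = 1.64103 μs.
29 queued → 47.5897 μs.
Queuing delay = 47.6 μs.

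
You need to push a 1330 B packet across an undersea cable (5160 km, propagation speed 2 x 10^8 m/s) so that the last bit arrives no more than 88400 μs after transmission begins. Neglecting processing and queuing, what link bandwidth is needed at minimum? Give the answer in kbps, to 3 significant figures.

170 kbps

L = 10640 bits.
Propagation delay = 5160000 / 200000000 = 25800 μs.
Transmission budget = 88400 − 25800 = 62600 μs.
R ≥ L / t_tx = 10640 bits / 0.0626 s = 170 kbps.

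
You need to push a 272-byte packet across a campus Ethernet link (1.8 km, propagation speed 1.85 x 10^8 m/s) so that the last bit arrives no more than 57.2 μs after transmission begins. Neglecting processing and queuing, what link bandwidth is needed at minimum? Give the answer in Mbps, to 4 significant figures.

45.84 Mbps

L = 2176 bits.
Propagation delay = 1800 / 185000000 = 9.72973 μs.
Transmission budget = 57.2 − 9.72973 = 47.4703 μs.
R ≥ L / t_tx = 2176 bits / 4.74703e-05 s = 45.84 Mbps.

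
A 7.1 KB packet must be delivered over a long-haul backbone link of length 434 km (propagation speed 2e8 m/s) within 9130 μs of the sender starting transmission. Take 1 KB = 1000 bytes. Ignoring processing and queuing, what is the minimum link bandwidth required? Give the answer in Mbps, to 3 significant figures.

L = 56800 bits.
Propagation delay = 434000 / 200000000 = 2170 μs.
Transmission budget = 9130 − 2170 = 6960 μs.
R ≥ L / t_tx = 56800 bits / 0.00696 s = 8.16 Mbps.

8.16 Mbps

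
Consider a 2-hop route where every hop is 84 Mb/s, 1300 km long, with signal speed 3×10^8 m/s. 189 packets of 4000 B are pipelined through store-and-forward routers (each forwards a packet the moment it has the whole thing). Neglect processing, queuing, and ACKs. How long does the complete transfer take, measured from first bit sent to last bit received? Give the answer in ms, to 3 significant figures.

Per-hop transmission t_tx = L/R = 32000/84000000 = 0.380952 ms.
Per-hop propagation t_prop = 1300000/300000000 = 4.33333 ms.
Pipeline fill: first packet needs 2·t_tx to clear all hops; remaining 188 packets each add one t_tx.
Total = (2+189-1)·t_tx + 2·t_prop = 190·0.380952 + 2·4.33333 = 81.0 ms.

81.0 ms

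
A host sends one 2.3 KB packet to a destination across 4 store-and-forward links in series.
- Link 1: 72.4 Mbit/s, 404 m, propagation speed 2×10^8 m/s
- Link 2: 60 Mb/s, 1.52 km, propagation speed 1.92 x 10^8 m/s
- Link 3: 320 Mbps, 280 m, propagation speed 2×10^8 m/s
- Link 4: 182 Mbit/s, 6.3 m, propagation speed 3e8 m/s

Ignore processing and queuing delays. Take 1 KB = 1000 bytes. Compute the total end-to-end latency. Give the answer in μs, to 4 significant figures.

L = 18400 bits.
Transmission delays (L/R per hop): 254.144, 306.667, 57.5, 101.099 μs; sum = 719.409 μs.
Propagation delays (d/s per hop): 2.02, 7.91667, 1.4, 0.021 μs; sum = 11.3577 μs.
End-to-end = 730.8 μs.

730.8 μs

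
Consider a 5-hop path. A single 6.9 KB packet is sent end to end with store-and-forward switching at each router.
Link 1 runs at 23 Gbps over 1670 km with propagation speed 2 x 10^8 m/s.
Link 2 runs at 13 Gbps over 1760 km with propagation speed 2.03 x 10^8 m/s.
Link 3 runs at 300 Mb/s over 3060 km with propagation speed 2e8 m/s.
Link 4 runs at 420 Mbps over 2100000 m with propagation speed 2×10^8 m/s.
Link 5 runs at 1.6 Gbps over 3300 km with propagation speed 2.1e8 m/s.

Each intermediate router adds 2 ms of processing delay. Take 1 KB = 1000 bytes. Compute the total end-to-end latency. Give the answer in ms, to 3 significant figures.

66.9 ms

L = 55200 bits.
Transmission delays (L/R per hop): 0.0024, 0.00424615, 0.184, 0.131429, 0.0345 ms; sum = 0.356575 ms.
Propagation delays (d/s per hop): 8.35, 8.66995, 15.3, 10.5, 15.7143 ms; sum = 58.5342 ms.
Processing at 4 router(s): 4 × 2 ms = 8 ms.
End-to-end = 66.9 ms.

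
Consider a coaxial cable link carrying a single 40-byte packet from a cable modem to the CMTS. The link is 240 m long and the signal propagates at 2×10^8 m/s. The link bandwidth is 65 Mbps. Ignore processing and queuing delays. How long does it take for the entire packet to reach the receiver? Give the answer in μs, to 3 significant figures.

6.12 μs

L = 40 × 8 = 320 bits.
Transmission delay = L/R = 320 / 65000000 = 4.92308 μs.
Propagation delay = d/s = 240 m / 200000000 m/s = 1.2 μs.
Total = 6.12 μs.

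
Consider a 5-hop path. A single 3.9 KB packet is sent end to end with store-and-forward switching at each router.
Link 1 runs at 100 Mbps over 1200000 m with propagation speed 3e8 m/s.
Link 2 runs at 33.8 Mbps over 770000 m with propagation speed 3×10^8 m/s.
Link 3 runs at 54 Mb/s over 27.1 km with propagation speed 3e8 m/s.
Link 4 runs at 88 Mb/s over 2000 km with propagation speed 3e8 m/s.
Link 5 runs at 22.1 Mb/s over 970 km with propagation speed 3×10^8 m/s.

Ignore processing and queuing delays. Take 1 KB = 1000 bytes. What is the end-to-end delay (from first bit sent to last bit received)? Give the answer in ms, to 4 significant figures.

L = 31200 bits.
Transmission delays (L/R per hop): 0.312, 0.923077, 0.577778, 0.354545, 1.41176 ms; sum = 3.57916 ms.
Propagation delays (d/s per hop): 4, 2.56667, 0.0903333, 6.66667, 3.23333 ms; sum = 16.557 ms.
End-to-end = 20.14 ms.

20.14 ms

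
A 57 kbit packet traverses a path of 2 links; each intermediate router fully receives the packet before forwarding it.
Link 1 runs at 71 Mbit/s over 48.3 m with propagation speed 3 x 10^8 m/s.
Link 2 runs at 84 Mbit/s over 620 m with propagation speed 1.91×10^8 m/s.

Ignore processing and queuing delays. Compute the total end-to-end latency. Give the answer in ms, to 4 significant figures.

1.485 ms

L = 57000 bits.
Transmission delays (L/R per hop): 0.802817, 0.678571 ms; sum = 1.48139 ms.
Propagation delays (d/s per hop): 0.000161, 0.00324607 ms; sum = 0.00340707 ms.
End-to-end = 1.485 ms.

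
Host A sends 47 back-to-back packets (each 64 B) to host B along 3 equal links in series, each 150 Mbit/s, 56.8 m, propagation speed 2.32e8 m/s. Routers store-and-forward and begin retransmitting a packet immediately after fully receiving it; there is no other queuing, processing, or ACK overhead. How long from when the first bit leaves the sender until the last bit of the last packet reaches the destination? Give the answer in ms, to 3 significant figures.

0.168 ms

Per-hop transmission t_tx = L/R = 512/150000000 = 0.00341333 ms.
Per-hop propagation t_prop = 56.8/2.32e+08 = 0.000244828 ms.
Pipeline fill: first packet needs 3·t_tx to clear all hops; remaining 46 packets each add one t_tx.
Total = (3+47-1)·t_tx + 3·t_prop = 49·0.00341333 + 3·0.000244828 = 0.168 ms.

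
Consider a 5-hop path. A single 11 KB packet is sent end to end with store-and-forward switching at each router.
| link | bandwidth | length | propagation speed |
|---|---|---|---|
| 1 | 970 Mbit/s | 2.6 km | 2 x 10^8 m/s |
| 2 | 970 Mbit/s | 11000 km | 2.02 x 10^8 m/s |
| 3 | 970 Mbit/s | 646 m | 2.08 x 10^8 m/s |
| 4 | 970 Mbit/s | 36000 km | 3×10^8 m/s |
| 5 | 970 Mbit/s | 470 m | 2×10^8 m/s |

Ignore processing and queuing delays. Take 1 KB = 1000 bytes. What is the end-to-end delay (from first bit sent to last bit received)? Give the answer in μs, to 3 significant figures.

175000 μs

L = 88000 bits.
Transmission delay per hop = L/R = 88000/970000000 = 90.7216 μs; 5 hops → 453.608 μs.
Propagation delays (d/s per hop): 13, 54455.4, 3.10577, 120000, 2.35 μs; sum = 174474 μs.
End-to-end = 175000 μs.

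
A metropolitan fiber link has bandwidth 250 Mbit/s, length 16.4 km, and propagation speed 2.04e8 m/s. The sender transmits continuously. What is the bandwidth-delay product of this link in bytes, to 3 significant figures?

2510 bytes

Propagation delay = 16400 / 204000000 = 8.03922e-05 s.
BDP = R × t_prop = 250000000 × 8.03922e-05 = 20098 bits.
In bytes: 20098/8 = 2510 bytes.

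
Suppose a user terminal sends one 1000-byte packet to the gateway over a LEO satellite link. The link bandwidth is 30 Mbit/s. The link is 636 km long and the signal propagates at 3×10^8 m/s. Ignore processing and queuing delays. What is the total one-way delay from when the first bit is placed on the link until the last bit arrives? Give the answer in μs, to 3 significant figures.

L = 1000 × 8 = 8000 bits.
Transmission delay = L/R = 8000 / 30000000 = 266.667 μs.
Propagation delay = d/s = 636000 m / 300000000 m/s = 2120 μs.
Total = 2390 μs.

2390 μs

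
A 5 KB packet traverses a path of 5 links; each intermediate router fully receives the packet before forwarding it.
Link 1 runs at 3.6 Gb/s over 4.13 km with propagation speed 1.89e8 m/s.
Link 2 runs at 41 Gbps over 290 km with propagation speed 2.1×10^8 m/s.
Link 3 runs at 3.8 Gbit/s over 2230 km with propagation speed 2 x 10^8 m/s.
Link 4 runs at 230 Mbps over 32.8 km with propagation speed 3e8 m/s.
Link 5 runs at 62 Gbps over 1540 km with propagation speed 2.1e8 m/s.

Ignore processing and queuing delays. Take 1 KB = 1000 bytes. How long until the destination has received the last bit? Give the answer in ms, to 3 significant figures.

L = 40000 bits.
Transmission delays (L/R per hop): 0.0111111, 0.00097561, 0.0105263, 0.173913, 0.000645161 ms; sum = 0.197171 ms.
Propagation delays (d/s per hop): 0.0218519, 1.38095, 11.15, 0.109333, 7.33333 ms; sum = 19.9955 ms.
End-to-end = 20.2 ms.

20.2 ms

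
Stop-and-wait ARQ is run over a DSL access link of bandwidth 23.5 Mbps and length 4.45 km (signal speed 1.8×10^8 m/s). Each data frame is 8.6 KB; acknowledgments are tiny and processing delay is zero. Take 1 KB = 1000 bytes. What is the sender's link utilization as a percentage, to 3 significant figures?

t_tx = L/R = 68800/23500000 = 0.00292766 s.
t_prop = 4450/180000000 = 2.47222e-05 s; RTT = 4.94444e-05 s.
Cycle = t_tx + RTT = 0.0029771 s.
Utilization = t_tx / cycle = 0.00292766/0.0029771 = 98.3 %.

98.3 %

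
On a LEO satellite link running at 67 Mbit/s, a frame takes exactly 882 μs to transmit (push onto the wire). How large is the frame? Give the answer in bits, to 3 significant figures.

59100 bits

L = R × t_tx = 67000000 b/s × 0.000882 s = 59094 bits.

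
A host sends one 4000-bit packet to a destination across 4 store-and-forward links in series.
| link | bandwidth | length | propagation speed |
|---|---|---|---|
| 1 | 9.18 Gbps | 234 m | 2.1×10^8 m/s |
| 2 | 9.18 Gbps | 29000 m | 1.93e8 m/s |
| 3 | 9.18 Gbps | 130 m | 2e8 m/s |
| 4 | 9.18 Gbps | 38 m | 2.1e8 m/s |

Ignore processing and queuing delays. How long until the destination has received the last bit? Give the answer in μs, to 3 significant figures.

154 μs

Transmission delay per hop = L/R = 4000/9180000000 = 0.43573 μs; 4 hops → 1.74292 μs.
Propagation delays (d/s per hop): 1.11429, 150.259, 0.65, 0.180952 μs; sum = 152.204 μs.
End-to-end = 154 μs.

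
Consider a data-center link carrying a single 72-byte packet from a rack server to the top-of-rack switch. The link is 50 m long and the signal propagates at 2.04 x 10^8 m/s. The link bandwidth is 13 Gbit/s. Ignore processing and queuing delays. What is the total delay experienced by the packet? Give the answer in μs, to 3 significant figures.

L = 72 × 8 = 576 bits.
Transmission delay = L/R = 576 / 13000000000 = 0.0443077 μs.
Propagation delay = d/s = 50 m / 204000000 m/s = 0.245098 μs.
Total = 0.289 μs.

0.289 μs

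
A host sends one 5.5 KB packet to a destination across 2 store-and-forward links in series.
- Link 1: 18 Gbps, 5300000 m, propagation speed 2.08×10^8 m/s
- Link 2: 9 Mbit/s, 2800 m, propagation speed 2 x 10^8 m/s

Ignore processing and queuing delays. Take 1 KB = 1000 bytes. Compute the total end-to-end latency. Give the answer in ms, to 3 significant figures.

30.4 ms

L = 44000 bits.
Transmission delays (L/R per hop): 0.00244444, 4.88889 ms; sum = 4.89133 ms.
Propagation delays (d/s per hop): 25.4808, 0.014 ms; sum = 25.4948 ms.
End-to-end = 30.4 ms.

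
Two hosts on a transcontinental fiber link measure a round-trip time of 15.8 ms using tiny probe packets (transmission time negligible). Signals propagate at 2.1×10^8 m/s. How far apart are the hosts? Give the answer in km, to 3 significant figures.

One-way propagation = RTT/2 = 7.9 ms.
d = s × t = 210000000 × 0.0079 = 1660 km.

1660 km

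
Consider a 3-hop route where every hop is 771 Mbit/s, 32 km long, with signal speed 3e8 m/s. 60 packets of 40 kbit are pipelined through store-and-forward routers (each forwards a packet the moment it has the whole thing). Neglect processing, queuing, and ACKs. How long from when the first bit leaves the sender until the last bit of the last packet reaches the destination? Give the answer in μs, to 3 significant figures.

Per-hop transmission t_tx = L/R = 40000/771000000 = 51.8807 μs.
Per-hop propagation t_prop = 32000/300000000 = 106.667 μs.
Pipeline fill: first packet needs 3·t_tx to clear all hops; remaining 59 packets each add one t_tx.
Total = (3+60-1)·t_tx + 3·t_prop = 62·51.8807 + 3·106.667 = 3540 μs.

3540 μs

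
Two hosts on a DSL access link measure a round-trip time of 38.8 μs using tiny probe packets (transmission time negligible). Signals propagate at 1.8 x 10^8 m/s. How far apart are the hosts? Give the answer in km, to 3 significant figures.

One-way propagation = RTT/2 = 19.4 μs.
d = s × t = 180000000 × 1.94e-05 = 3.49 km.

3.49 km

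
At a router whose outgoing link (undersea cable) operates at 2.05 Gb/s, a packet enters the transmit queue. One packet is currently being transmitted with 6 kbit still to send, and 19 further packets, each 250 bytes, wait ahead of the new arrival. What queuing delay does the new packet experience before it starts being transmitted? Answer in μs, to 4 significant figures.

21.46 μs

Each queued packet: L/R = 2000/2.05e+09 = 0.97561 μs.
19 queued → 18.5366 μs.
Plus remaining 6000 bits of current packet: 2.92683 μs.
Queuing delay = 21.46 μs.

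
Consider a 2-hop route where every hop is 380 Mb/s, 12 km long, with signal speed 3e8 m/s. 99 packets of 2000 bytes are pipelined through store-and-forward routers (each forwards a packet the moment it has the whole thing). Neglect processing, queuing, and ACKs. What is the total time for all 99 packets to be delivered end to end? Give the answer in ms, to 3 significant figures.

4.29 ms

Per-hop transmission t_tx = L/R = 16000/380000000 = 0.0421053 ms.
Per-hop propagation t_prop = 12000/300000000 = 0.04 ms.
Pipeline fill: first packet needs 2·t_tx to clear all hops; remaining 98 packets each add one t_tx.
Total = (2+99-1)·t_tx + 2·t_prop = 100·0.0421053 + 2·0.04 = 4.29 ms.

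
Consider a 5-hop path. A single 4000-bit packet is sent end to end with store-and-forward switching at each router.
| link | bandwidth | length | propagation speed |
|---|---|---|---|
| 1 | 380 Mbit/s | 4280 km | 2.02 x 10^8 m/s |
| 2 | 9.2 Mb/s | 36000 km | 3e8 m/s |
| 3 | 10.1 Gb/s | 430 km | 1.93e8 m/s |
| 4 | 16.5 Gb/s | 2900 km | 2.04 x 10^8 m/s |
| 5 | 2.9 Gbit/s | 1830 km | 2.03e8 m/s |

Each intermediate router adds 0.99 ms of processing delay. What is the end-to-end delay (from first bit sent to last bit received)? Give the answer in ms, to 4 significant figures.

171.1 ms

Transmission delays (L/R per hop): 0.0105263, 0.434783, 0.00039604, 0.000242424, 0.00137931 ms; sum = 0.447327 ms.
Propagation delays (d/s per hop): 21.1881, 120, 2.22798, 14.2157, 9.01478 ms; sum = 166.647 ms.
Processing at 4 router(s): 4 × 0.99 ms = 3.96 ms.
End-to-end = 171.1 ms.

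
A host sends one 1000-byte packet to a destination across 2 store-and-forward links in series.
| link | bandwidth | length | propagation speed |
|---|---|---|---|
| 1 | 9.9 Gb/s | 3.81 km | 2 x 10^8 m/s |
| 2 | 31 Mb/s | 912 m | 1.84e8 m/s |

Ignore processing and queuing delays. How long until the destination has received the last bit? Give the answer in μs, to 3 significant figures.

L = 1000 × 8 = 8000 bits.
Transmission delays (L/R per hop): 0.808081, 258.065 μs; sum = 258.873 μs.
Propagation delays (d/s per hop): 19.05, 4.95652 μs; sum = 24.0065 μs.
End-to-end = 283 μs.

283 μs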